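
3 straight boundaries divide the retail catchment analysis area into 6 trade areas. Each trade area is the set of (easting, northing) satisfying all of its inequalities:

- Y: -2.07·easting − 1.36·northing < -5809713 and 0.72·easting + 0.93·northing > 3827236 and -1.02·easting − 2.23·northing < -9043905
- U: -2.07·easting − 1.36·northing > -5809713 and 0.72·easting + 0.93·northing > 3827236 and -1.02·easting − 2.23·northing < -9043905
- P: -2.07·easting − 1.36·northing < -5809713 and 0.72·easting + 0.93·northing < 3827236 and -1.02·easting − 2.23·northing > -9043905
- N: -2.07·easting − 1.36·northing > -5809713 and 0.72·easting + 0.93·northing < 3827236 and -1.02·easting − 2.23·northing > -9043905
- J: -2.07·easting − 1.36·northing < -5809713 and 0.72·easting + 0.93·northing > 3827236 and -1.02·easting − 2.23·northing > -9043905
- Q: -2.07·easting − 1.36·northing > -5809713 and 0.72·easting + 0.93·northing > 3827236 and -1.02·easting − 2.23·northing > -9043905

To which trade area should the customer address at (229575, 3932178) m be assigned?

P

-2.07·229575 − 1.36·3932178 = -5822982.330, which is < -5809713
0.72·229575 + 0.93·3932178 = 3822219.540, which is < 3827236
-1.02·229575 − 2.23·3932178 = -9002923.440, which is > -9043905
This sign pattern matches P.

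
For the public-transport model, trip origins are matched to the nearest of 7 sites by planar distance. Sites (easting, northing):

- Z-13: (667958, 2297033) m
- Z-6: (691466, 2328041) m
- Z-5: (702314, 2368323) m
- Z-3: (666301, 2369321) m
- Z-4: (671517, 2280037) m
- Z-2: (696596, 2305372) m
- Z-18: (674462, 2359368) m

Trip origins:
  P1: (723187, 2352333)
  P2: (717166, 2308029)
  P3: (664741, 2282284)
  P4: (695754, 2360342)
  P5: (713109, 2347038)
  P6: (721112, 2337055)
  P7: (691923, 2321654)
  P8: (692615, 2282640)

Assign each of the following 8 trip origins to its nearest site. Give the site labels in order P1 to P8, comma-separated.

Z-5, Z-2, Z-4, Z-5, Z-5, Z-6, Z-6, Z-4

P1 → Z-5 (d²=691362229.00)
P2 → Z-2 (d²=430184549.00)
P3 → Z-4 (d²=50963185.00)
P4 → Z-5 (d²=106729961.00)
P5 → Z-5 (d²=569583250.00)
P6 → Z-6 (d²=960137512.00)
P7 → Z-6 (d²=41002618.00)
P8 → Z-4 (d²=451901213.00)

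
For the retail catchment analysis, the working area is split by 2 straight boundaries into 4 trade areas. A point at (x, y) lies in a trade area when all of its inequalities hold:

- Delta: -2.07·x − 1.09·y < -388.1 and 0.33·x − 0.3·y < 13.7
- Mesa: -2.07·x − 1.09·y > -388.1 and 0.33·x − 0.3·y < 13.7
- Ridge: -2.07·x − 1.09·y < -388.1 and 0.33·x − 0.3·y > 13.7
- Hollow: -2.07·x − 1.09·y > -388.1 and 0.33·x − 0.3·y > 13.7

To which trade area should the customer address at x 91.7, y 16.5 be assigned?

-2.07·91.7 − 1.09·16.5 = -207.804, which is > -388.1
0.33·91.7 − 0.3·16.5 = 25.311, which is > 13.7
This sign pattern matches Hollow.

Hollow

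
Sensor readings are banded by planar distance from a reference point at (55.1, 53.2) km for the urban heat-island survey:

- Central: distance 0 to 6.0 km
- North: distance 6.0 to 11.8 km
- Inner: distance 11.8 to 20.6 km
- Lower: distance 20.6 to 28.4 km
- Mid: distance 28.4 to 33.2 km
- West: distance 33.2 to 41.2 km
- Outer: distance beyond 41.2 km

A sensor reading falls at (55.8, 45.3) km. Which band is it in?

Distance = √((55.8−55.1)² + (45.3−53.2)²) = √(0.490 + 62.410) = 7.931 km.
6.0 ≤ 7.931 < 11.8 → North.

North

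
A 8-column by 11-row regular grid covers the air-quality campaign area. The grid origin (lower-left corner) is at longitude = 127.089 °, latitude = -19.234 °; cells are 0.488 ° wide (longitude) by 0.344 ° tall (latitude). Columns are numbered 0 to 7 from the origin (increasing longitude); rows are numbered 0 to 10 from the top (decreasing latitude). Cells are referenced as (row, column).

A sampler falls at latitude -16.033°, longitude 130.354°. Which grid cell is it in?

Column index: ⌊(130.354 − 127.089) / 0.488⌋ = ⌊6.691⌋ = 6
Row offset from origin: ⌊(-16.033 − -19.234) / 0.344⌋ = ⌊9.305⌋ = 9 → row 1 (counted from top)

(1, 6)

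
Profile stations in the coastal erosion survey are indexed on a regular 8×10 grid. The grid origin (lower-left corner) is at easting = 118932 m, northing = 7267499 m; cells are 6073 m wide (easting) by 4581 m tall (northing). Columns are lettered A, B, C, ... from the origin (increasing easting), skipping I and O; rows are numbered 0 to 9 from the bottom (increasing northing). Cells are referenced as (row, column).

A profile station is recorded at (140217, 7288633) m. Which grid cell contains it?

Column index: ⌊(140217 − 118932) / 6073⌋ = ⌊3.505⌋ = 3 → column D
Row offset from origin: ⌊(7288633 − 7267499) / 4581⌋ = ⌊4.613⌋ = 4 → row 4

(4, D)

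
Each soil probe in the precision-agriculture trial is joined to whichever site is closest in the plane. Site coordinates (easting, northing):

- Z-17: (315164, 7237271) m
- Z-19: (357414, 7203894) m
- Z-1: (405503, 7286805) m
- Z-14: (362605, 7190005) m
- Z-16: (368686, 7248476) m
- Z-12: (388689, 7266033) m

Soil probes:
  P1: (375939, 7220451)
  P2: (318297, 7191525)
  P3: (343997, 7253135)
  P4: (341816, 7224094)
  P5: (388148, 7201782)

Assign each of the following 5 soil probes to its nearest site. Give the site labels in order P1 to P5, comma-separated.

P1 → Z-19 (d²=617309874.00)
P2 → Z-19 (d²=1683131850.00)
P3 → Z-16 (d²=631253002.00)
P4 → Z-19 (d²=651337604.00)
P5 → Z-14 (d²=791142578.00)

Z-19, Z-19, Z-16, Z-19, Z-14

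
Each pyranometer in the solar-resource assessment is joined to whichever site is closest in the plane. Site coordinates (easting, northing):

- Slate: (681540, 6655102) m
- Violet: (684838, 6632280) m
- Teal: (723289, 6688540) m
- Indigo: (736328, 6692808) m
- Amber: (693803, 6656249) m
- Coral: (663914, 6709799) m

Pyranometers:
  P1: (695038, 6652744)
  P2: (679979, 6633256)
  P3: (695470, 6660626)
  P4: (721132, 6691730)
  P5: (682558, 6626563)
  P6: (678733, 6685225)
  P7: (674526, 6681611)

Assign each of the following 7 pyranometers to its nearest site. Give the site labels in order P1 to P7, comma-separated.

P1 → Amber (d²=13810250.00)
P2 → Violet (d²=24562457.00)
P3 → Amber (d²=21937018.00)
P4 → Teal (d²=14828749.00)
P5 → Violet (d²=37882489.00)
P6 → Coral (d²=823484237.00)
P7 → Slate (d²=751923277.00)

Amber, Violet, Amber, Teal, Violet, Coral, Slate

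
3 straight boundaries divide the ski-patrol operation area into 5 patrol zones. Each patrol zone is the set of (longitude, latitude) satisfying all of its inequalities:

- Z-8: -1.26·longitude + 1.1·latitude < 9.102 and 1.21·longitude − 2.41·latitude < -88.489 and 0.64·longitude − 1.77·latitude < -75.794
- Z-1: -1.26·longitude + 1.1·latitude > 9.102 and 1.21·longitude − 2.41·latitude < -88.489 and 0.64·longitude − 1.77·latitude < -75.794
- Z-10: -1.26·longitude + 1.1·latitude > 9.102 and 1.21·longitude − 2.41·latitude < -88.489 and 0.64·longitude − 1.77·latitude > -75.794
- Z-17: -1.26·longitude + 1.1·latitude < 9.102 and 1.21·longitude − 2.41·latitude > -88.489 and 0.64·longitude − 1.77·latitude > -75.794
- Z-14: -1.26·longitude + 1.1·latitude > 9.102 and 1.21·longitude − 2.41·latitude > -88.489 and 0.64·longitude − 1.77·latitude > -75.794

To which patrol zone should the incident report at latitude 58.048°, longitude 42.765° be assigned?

Z-14

-1.26·42.765 + 1.1·58.048 = 9.969, which is > 9.102
1.21·42.765 − 2.41·58.048 = -88.150, which is > -88.489
0.64·42.765 − 1.77·58.048 = -75.375, which is > -75.794
This sign pattern matches Z-14.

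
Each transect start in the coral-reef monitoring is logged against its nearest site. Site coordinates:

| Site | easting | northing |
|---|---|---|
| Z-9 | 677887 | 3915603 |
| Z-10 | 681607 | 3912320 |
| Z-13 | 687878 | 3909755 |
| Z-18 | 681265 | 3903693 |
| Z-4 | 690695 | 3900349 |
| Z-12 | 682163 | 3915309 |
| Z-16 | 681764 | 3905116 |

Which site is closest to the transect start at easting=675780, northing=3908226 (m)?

Squared distances to each site:
Z-9: 58859578.000; Z-10: 50714765.000; Z-13: 148699445.000; Z-18: 50633314.000; Z-4: 284504354.000; Z-12: 90911578.000; Z-16: 45480356.000.
Minimum at Z-16.

Z-16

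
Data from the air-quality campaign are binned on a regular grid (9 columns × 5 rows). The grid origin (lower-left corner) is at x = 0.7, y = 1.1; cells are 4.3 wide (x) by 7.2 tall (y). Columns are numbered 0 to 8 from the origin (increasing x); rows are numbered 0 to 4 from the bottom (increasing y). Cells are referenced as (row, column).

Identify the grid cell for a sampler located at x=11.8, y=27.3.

(3, 2)

Column index: ⌊(11.8 − 0.7) / 4.3⌋ = ⌊2.581⌋ = 2
Row offset from origin: ⌊(27.3 − 1.1) / 7.2⌋ = ⌊3.639⌋ = 3 → row 3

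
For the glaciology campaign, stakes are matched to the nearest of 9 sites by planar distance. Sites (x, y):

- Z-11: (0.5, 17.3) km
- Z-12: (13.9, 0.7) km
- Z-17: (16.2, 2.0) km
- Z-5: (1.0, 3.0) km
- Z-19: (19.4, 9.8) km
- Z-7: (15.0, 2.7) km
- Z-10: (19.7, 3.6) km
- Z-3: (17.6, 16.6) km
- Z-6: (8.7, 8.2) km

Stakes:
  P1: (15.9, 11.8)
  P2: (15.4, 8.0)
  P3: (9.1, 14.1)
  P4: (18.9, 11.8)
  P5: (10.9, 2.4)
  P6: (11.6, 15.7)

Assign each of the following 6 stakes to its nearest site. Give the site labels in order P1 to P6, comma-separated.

P1 → Z-19 (d²=16.25)
P2 → Z-19 (d²=19.24)
P3 → Z-6 (d²=34.97)
P4 → Z-19 (d²=4.25)
P5 → Z-12 (d²=11.89)
P6 → Z-3 (d²=36.81)

Z-19, Z-19, Z-6, Z-19, Z-12, Z-3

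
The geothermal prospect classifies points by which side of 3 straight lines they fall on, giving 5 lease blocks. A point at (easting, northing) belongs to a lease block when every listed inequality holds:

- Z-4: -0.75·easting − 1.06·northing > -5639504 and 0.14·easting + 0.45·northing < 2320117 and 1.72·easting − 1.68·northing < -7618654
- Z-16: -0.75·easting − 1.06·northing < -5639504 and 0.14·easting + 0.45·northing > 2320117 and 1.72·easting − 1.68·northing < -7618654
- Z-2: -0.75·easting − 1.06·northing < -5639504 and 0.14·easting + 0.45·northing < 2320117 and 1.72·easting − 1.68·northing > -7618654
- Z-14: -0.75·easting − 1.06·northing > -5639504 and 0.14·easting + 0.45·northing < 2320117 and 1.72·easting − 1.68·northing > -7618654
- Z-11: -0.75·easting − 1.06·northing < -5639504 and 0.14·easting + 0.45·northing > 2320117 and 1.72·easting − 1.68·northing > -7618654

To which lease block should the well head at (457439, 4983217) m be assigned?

Z-14

-0.75·457439 − 1.06·4983217 = -5625289.270, which is > -5639504
0.14·457439 + 0.45·4983217 = 2306489.110, which is < 2320117
1.72·457439 − 1.68·4983217 = -7585009.480, which is > -7618654
This sign pattern matches Z-14.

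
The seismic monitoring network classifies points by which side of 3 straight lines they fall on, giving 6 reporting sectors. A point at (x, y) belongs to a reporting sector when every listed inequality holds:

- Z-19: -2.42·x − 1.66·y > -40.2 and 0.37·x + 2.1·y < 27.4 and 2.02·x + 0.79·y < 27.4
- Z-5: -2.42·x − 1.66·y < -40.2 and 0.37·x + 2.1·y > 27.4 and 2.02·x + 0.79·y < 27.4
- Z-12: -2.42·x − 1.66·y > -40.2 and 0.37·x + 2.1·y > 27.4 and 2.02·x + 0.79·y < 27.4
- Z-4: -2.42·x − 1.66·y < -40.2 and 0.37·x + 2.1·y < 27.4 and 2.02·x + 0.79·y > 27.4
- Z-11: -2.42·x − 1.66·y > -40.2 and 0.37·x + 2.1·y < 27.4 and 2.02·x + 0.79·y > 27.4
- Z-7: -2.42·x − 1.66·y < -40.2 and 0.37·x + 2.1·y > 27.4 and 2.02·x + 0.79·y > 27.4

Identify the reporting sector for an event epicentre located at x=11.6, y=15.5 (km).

Z-7

-2.42·11.6 − 1.66·15.5 = -53.802, which is < -40.2
0.37·11.6 + 2.1·15.5 = 36.842, which is > 27.4
2.02·11.6 + 0.79·15.5 = 35.677, which is > 27.4
This sign pattern matches Z-7.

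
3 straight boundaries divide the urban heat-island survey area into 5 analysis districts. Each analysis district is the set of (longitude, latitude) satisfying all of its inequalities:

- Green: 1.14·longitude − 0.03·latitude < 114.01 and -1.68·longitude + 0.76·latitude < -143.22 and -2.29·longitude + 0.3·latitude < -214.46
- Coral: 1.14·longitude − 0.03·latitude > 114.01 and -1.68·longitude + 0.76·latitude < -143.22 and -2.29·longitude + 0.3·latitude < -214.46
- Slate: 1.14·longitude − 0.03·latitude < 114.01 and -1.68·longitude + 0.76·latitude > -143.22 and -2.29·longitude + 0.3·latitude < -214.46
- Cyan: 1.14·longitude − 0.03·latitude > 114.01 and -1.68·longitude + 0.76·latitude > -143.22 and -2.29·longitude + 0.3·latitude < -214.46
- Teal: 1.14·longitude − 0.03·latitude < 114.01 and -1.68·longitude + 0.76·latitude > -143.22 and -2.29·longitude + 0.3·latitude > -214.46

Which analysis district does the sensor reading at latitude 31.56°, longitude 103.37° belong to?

Coral

1.14·103.37 − 0.03·31.56 = 116.895, which is > 114.01
-1.68·103.37 + 0.76·31.56 = -149.676, which is < -143.22
-2.29·103.37 + 0.3·31.56 = -227.249, which is < -214.46
This sign pattern matches Coral.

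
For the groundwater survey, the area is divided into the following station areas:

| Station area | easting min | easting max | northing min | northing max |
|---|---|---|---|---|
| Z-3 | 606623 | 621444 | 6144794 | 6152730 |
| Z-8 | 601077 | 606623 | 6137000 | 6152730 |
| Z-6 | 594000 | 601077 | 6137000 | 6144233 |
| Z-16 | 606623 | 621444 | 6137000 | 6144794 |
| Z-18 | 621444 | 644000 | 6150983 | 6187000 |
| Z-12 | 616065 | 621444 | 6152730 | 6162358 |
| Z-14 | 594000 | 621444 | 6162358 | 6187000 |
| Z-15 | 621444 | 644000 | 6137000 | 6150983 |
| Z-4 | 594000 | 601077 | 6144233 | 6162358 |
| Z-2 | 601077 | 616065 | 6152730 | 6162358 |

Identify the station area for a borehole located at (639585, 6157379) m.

The point has easting = 639585 and northing = 6157379.
Only Z-18 satisfies 621444 ≤ easting ≤ 644000 and 6150983 ≤ northing ≤ 6187000.

Z-18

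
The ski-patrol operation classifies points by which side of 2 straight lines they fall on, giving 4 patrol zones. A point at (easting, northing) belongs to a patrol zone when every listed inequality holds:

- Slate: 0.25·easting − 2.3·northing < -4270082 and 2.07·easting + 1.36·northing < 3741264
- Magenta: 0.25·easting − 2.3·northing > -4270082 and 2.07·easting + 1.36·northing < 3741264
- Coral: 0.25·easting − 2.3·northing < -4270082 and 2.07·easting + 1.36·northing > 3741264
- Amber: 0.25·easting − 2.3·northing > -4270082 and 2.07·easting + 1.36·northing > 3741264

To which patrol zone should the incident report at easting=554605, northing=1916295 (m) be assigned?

Amber

0.25·554605 − 2.3·1916295 = -4268827.250, which is > -4270082
2.07·554605 + 1.36·1916295 = 3754193.550, which is > 3741264
This sign pattern matches Amber.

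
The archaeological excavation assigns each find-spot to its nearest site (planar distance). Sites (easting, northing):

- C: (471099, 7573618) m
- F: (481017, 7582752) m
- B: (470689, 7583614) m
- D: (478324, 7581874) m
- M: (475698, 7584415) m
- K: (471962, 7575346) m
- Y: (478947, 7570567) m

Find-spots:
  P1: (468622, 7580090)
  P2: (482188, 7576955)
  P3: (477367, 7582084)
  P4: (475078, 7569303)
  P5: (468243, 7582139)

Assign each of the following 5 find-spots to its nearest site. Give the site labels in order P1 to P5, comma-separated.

B, F, D, Y, B

P1 → B (d²=16691065.00)
P2 → F (d²=34976450.00)
P3 → D (d²=959949.00)
P4 → Y (d²=16566857.00)
P5 → B (d²=8158541.00)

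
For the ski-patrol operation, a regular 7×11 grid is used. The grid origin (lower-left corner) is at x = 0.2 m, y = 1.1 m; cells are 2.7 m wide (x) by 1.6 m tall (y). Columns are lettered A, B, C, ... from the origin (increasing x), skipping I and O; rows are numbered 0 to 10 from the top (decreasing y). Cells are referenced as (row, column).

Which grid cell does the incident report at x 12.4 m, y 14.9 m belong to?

Column index: ⌊(12.4 − 0.2) / 2.7⌋ = ⌊4.519⌋ = 4 → column E
Row offset from origin: ⌊(14.9 − 1.1) / 1.6⌋ = ⌊8.625⌋ = 8 → row 2 (counted from top)

(2, E)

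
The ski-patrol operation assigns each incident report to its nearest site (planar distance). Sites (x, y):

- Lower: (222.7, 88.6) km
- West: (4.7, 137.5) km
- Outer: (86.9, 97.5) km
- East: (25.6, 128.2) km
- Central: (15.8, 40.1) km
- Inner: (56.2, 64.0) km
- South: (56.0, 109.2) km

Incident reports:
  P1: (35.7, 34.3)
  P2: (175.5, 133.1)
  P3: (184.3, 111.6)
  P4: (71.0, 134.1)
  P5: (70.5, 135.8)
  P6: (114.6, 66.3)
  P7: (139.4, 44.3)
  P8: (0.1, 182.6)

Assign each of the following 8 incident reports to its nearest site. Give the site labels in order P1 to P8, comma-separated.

P1 → Central (d²=429.65)
P2 → Lower (d²=4208.09)
P3 → Lower (d²=2003.56)
P4 → South (d²=845.01)
P5 → South (d²=917.81)
P6 → Outer (d²=1740.73)
P7 → Outer (d²=5586.49)
P8 → West (d²=2055.17)

Central, Lower, Lower, South, South, Outer, Outer, West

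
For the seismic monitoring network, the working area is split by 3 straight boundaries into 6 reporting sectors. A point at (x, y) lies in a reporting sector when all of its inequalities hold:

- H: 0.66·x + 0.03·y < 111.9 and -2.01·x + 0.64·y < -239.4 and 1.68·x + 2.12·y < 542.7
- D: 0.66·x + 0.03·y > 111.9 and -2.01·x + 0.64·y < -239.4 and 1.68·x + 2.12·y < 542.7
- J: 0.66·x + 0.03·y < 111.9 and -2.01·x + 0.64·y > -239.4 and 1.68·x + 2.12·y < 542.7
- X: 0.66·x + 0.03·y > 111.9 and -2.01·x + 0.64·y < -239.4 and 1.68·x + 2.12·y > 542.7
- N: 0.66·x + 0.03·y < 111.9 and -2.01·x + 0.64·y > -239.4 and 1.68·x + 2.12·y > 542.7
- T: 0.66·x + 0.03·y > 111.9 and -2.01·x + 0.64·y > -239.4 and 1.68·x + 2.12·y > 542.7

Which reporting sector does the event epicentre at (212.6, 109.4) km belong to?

0.66·212.6 + 0.03·109.4 = 143.598, which is > 111.9
-2.01·212.6 + 0.64·109.4 = -357.310, which is < -239.4
1.68·212.6 + 2.12·109.4 = 589.096, which is > 542.7
This sign pattern matches X.

X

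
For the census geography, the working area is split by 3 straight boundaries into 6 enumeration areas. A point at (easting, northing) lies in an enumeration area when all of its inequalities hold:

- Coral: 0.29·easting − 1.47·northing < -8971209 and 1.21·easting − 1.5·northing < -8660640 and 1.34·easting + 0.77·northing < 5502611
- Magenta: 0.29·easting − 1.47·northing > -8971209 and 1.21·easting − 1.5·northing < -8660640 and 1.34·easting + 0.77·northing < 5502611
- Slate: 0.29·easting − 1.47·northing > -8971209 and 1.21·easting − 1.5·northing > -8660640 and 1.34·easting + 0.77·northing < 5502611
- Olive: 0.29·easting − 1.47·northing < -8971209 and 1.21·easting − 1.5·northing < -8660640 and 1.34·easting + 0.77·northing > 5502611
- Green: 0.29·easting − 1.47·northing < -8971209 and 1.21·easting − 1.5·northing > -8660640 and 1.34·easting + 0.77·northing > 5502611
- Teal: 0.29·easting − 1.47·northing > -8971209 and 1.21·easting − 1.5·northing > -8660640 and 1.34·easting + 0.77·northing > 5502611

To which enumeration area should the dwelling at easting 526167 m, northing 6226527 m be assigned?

0.29·526167 − 1.47·6226527 = -9000406.260, which is < -8971209
1.21·526167 − 1.5·6226527 = -8703128.430, which is < -8660640
1.34·526167 + 0.77·6226527 = 5499489.570, which is < 5502611
This sign pattern matches Coral.

Coral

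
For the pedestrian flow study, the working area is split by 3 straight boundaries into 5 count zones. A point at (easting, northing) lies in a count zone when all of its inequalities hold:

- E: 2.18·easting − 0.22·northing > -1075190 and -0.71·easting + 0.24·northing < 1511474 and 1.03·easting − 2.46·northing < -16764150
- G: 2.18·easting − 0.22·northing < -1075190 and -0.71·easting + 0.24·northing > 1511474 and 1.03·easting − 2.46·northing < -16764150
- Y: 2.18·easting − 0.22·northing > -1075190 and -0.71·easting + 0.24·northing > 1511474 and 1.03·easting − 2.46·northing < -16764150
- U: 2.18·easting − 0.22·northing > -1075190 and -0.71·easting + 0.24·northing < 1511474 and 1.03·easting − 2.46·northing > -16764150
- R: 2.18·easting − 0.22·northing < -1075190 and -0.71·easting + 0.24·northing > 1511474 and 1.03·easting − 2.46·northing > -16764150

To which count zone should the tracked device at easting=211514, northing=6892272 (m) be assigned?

2.18·211514 − 0.22·6892272 = -1055199.320, which is > -1075190
-0.71·211514 + 0.24·6892272 = 1503970.340, which is < 1511474
1.03·211514 − 2.46·6892272 = -16737129.700, which is > -16764150
This sign pattern matches U.

U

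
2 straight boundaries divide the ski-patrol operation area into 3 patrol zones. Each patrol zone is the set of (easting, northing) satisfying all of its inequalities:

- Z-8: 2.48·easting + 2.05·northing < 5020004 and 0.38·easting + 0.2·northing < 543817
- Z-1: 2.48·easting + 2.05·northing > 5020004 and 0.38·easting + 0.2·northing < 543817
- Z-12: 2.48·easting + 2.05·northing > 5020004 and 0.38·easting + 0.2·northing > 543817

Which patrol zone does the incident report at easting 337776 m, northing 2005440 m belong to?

2.48·337776 + 2.05·2005440 = 4948836.480, which is < 5020004
0.38·337776 + 0.2·2005440 = 529442.880, which is < 543817
This sign pattern matches Z-8.

Z-8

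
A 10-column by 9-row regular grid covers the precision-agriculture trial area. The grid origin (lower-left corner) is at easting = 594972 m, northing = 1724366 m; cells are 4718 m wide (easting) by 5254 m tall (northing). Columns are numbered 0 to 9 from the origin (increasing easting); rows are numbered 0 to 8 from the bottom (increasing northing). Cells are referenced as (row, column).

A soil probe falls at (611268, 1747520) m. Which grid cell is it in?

Column index: ⌊(611268 − 594972) / 4718⌋ = ⌊3.454⌋ = 3
Row offset from origin: ⌊(1747520 − 1724366) / 5254⌋ = ⌊4.407⌋ = 4 → row 4

(4, 3)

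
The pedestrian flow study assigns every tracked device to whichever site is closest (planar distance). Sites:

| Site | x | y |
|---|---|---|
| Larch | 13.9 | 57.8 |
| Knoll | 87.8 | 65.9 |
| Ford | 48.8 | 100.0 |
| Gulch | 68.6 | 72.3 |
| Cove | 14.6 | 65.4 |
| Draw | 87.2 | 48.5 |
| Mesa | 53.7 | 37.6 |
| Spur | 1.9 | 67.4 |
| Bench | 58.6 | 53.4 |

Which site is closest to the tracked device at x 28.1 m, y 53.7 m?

Larch

Squared distances to each site:
Larch: 218.450; Knoll: 3712.930; Ford: 2572.180; Gulch: 1986.210; Cove: 319.140; Draw: 3519.850; Mesa: 914.570; Spur: 874.130; Bench: 930.340.
Minimum at Larch.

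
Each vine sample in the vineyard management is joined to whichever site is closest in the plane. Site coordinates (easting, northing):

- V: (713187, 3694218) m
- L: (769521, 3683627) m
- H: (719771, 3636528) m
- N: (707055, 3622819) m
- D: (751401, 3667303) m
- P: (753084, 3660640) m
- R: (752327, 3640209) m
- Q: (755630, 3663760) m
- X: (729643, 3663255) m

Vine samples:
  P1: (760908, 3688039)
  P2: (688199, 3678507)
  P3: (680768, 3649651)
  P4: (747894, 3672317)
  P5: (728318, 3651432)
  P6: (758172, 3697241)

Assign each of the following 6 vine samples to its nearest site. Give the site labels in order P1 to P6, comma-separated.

P1 → L (d²=93649513.00)
P2 → V (d²=871235665.00)
P3 → N (d²=1410962593.00)
P4 → D (d²=37439245.00)
P5 → X (d²=141538954.00)
P6 → L (d²=314140797.00)

L, V, N, D, X, L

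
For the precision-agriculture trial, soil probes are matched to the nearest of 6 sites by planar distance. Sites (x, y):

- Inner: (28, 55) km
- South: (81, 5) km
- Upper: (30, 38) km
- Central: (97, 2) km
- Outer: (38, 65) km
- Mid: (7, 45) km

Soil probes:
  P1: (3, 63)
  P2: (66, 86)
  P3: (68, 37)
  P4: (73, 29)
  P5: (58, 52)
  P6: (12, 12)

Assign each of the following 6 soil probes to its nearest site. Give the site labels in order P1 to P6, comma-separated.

Mid, Outer, South, South, Outer, Upper

P1 → Mid (d²=340.00)
P2 → Outer (d²=1225.00)
P3 → South (d²=1193.00)
P4 → South (d²=640.00)
P5 → Outer (d²=569.00)
P6 → Upper (d²=1000.00)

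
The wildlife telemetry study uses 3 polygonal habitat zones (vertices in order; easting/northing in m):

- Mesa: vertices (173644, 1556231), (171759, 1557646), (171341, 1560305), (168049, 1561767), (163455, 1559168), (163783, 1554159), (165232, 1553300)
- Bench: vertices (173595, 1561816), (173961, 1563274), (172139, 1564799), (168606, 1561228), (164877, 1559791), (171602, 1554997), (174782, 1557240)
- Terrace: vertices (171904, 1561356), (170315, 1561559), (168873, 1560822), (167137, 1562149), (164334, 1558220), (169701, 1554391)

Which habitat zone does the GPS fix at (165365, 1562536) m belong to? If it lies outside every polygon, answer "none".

Cast a ray rightward from (165365, 1562536). For each polygon, the edges (by vertex number in listed order) whose endpoints lie on opposite sides of northing = 1562536, where each meets that height, and whether that is right or left of the point:
Mesa: no edge straddles that height → 0 crossings.
Bench: 1–2 at easting≈173775.7 (right), 3–4 at easting≈169900.1 (right) → 2 crossings.
Terrace: no edge straddles that height → 0 crossings.
All counts are even, so the point lies outside every listed polygon.

none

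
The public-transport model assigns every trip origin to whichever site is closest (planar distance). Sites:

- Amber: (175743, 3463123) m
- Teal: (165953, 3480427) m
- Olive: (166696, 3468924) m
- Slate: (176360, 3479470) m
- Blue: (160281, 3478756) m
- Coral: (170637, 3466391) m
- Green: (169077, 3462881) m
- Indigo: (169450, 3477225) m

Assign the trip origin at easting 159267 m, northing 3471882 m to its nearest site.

Squared distances to each site:
Amber: 348178657.000; Teal: 117719621.000; Olive: 63939805.000; Slate: 349748393.000; Blue: 48280072.000; Coral: 159427981.000; Green: 177254101.000; Indigo: 132241138.000.
Minimum at Blue.

Blue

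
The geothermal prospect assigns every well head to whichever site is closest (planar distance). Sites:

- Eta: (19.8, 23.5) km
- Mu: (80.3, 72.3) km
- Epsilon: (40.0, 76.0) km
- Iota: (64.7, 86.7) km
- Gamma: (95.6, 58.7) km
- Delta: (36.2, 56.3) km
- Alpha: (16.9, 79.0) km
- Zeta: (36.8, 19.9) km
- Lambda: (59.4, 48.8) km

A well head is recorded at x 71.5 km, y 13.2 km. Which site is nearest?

Squared distances to each site:
Eta: 2778.980; Mu: 3570.250; Epsilon: 4936.090; Iota: 5448.490; Gamma: 2651.060; Delta: 3103.700; Alpha: 7310.800; Zeta: 1248.980; Lambda: 1413.770.
Minimum at Zeta.

Zeta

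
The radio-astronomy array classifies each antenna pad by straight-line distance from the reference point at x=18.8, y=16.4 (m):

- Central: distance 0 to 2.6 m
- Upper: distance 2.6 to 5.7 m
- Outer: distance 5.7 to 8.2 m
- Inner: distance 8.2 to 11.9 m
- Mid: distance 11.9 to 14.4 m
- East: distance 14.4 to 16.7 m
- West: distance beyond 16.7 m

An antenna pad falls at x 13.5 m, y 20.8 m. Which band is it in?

Distance = √((13.5−18.8)² + (20.8−16.4)²) = √(28.090 + 19.360) = 6.888 m.
5.7 ≤ 6.888 < 8.2 → Outer.

Outer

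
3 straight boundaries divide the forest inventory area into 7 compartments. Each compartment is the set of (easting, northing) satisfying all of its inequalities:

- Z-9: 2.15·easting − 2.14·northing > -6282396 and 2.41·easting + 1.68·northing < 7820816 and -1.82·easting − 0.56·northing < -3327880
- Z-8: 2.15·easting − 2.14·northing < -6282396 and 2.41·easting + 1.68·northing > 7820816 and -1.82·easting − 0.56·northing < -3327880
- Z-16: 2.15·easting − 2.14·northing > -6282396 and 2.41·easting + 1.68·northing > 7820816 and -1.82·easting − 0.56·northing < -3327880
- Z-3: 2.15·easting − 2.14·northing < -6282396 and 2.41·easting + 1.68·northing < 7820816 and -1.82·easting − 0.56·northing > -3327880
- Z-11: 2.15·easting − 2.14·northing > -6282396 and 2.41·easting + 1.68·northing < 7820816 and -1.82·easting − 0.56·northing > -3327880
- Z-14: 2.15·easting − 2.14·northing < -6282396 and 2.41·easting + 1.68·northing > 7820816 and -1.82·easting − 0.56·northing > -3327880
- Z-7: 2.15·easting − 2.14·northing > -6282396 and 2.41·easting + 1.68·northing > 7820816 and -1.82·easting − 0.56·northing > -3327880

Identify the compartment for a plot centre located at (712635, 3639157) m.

2.15·712635 − 2.14·3639157 = -6255630.730, which is > -6282396
2.41·712635 + 1.68·3639157 = 7831234.110, which is > 7820816
-1.82·712635 − 0.56·3639157 = -3334923.620, which is < -3327880
This sign pattern matches Z-16.

Z-16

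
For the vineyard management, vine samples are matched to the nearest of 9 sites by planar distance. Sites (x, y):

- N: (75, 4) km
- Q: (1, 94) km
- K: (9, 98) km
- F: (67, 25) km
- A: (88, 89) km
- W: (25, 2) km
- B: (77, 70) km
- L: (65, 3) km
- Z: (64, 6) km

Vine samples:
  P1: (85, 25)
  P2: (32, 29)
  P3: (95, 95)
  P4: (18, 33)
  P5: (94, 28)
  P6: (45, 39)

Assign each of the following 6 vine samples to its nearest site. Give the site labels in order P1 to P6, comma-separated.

P1 → F (d²=324.00)
P2 → W (d²=778.00)
P3 → A (d²=85.00)
P4 → W (d²=1010.00)
P5 → F (d²=738.00)
P6 → F (d²=680.00)

F, W, A, W, F, F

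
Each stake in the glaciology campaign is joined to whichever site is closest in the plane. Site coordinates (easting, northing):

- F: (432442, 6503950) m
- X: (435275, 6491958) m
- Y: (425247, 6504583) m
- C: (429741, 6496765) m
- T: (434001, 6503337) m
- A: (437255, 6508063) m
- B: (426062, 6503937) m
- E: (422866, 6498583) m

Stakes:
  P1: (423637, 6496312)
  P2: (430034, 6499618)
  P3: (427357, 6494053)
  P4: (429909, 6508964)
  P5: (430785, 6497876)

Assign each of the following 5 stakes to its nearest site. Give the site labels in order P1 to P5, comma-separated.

E, C, C, F, C

P1 → E (d²=5751882.00)
P2 → C (d²=8225458.00)
P3 → C (d²=13038400.00)
P4 → F (d²=31556285.00)
P5 → C (d²=2324257.00)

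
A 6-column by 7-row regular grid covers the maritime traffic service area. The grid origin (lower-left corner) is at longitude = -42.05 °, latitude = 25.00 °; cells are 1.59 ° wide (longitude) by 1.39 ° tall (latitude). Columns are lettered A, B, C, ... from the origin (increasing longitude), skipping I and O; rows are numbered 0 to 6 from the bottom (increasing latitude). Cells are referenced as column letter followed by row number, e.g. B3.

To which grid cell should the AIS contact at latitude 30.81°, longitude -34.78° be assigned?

E4

Column index: ⌊(-34.78 − -42.05) / 1.59⌋ = ⌊4.572⌋ = 4 → column E
Row offset from origin: ⌊(30.81 − 25.00) / 1.39⌋ = ⌊4.180⌋ = 4 → row 4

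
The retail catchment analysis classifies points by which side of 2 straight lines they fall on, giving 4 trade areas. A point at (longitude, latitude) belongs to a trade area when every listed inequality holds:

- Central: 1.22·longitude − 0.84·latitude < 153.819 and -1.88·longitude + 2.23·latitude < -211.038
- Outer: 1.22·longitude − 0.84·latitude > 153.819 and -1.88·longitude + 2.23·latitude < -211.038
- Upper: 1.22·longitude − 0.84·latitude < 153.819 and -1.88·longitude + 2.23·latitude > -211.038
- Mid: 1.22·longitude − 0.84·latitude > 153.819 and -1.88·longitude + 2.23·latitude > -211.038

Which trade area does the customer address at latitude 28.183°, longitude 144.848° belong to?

1.22·144.848 − 0.84·28.183 = 153.041, which is < 153.819
-1.88·144.848 + 2.23·28.183 = -209.466, which is > -211.038
This sign pattern matches Upper.

Upper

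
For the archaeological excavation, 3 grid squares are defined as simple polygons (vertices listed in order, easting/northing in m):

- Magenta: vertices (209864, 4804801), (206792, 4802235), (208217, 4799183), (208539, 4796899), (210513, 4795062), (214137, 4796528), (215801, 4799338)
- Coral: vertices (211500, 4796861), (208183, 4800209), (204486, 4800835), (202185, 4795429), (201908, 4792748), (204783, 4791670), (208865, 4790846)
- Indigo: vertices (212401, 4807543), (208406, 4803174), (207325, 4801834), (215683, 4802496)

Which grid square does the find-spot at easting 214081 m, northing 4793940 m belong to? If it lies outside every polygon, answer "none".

none

Cast a ray rightward from (214081, 4793940). For each polygon, the edges (by vertex number in listed order) whose endpoints lie on opposite sides of northing = 4793940, where each meets that height, and whether that is right or left of the point:
Magenta: no edge straddles that height → 0 crossings.
Coral: 4–5 at easting≈202031.2 (left), 7–1 at easting≈210220.4 (left) → 0 crossings.
Indigo: no edge straddles that height → 0 crossings.
All counts are even, so the point lies outside every listed polygon.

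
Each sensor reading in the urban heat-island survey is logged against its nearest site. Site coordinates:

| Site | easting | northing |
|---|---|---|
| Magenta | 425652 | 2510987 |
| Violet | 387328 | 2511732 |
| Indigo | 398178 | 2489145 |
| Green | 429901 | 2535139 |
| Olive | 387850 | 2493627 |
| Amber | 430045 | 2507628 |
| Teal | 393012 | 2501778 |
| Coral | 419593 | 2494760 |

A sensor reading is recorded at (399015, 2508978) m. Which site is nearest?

Teal

Squared distances to each site:
Magenta: 713565850.000; Violet: 144170485.000; Indigo: 394048458.000; Green: 1638342917.000; Olive: 360310426.000; Amber: 964683400.000; Teal: 87876009.000; Coral: 625605608.000.
Minimum at Teal.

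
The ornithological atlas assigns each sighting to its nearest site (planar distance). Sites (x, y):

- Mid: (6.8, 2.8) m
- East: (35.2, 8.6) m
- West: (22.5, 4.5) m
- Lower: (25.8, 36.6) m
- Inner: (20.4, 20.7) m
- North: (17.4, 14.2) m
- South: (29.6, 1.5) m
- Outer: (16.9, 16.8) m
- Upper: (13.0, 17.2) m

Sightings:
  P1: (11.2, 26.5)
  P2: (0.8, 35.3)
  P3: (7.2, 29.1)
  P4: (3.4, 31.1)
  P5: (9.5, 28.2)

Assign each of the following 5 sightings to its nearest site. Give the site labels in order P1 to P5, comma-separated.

P1 → Upper (d²=89.73)
P2 → Upper (d²=476.45)
P3 → Upper (d²=175.25)
P4 → Upper (d²=285.37)
P5 → Upper (d²=133.25)

Upper, Upper, Upper, Upper, Upper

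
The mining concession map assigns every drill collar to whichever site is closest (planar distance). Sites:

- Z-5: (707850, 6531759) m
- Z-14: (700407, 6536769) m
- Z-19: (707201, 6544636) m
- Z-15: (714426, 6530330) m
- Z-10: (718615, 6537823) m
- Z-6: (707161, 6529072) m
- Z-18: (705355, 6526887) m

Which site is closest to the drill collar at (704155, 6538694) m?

Z-14

Squared distances to each site:
Z-5: 61747250.000; Z-14: 17753129.000; Z-19: 44585480.000; Z-15: 175449937.000; Z-10: 209850241.000; Z-6: 101618920.000; Z-18: 140845249.000.
Minimum at Z-14.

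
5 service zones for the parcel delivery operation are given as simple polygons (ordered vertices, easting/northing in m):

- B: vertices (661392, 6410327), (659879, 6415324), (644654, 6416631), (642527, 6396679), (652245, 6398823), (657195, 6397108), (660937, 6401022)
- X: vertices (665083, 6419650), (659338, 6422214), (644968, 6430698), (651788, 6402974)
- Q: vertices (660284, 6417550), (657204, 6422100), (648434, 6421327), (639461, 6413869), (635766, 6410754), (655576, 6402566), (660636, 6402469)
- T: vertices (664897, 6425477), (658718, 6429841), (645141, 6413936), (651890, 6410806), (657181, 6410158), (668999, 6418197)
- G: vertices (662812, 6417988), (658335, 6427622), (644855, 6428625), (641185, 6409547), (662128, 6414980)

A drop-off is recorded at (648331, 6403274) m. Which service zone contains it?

Cast a ray rightward from (648331, 6403274). For each polygon, the edges (by vertex number in listed order) whose endpoints lie on opposite sides of northing = 6403274, where each meets that height, and whether that is right or left of the point:
B: 3–4 at easting≈643230.1 (left), 7–1 at easting≈661047.1 (right) → 1 crossing.
X: 3–4 at easting≈651714.2 (right), 4–1 at easting≈652027.2 (right) → 2 crossings.
Q: 5–6 at easting≈653863.1 (right), 7–1 at easting≈660617.2 (right) → 2 crossings.
T: no edge straddles that height → 0 crossings.
G: no edge straddles that height → 0 crossings.
Only B has an odd count, so the point is inside B.

B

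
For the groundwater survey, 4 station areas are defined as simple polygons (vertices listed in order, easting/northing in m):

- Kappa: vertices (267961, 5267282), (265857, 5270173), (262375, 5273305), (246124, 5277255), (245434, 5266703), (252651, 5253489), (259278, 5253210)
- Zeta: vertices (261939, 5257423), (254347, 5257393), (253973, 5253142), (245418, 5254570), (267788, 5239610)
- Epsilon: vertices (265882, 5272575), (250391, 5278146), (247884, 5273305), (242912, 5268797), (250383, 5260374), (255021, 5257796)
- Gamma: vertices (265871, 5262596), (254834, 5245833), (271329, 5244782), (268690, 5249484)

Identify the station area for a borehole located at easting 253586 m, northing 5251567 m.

Zeta

Cast a ray rightward from (253586, 5251567). For each polygon, the edges (by vertex number in listed order) whose endpoints lie on opposite sides of northing = 5251567, where each meets that height, and whether that is right or left of the point:
Kappa: no edge straddles that height → 0 crossings.
Zeta: 4–5 at easting≈249908.4 (left), 5–1 at easting≈263861.9 (right) → 1 crossing.
Epsilon: no edge straddles that height → 0 crossings.
Gamma: 1–2 at easting≈258609.3 (right), 4–1 at easting≈268242.2 (right) → 2 crossings.
Only Zeta has an odd count, so the point is inside Zeta.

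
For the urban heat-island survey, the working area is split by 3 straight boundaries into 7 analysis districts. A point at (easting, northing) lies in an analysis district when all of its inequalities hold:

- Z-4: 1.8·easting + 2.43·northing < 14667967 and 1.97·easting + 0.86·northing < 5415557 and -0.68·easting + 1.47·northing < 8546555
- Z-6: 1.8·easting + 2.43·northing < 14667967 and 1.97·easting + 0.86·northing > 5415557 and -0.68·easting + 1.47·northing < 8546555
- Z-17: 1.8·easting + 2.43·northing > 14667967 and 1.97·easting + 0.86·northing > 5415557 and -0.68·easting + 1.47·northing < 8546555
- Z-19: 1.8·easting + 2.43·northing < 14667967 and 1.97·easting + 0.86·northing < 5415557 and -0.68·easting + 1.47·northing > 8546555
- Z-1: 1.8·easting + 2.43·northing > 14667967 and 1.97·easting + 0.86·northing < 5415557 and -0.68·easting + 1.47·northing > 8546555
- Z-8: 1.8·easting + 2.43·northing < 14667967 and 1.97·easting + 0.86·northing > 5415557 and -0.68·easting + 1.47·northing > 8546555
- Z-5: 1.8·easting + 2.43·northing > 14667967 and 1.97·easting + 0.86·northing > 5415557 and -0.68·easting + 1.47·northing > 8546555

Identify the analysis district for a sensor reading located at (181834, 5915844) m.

Z-5

1.8·181834 + 2.43·5915844 = 14702802.120, which is > 14667967
1.97·181834 + 0.86·5915844 = 5445838.820, which is > 5415557
-0.68·181834 + 1.47·5915844 = 8572643.560, which is > 8546555
This sign pattern matches Z-5.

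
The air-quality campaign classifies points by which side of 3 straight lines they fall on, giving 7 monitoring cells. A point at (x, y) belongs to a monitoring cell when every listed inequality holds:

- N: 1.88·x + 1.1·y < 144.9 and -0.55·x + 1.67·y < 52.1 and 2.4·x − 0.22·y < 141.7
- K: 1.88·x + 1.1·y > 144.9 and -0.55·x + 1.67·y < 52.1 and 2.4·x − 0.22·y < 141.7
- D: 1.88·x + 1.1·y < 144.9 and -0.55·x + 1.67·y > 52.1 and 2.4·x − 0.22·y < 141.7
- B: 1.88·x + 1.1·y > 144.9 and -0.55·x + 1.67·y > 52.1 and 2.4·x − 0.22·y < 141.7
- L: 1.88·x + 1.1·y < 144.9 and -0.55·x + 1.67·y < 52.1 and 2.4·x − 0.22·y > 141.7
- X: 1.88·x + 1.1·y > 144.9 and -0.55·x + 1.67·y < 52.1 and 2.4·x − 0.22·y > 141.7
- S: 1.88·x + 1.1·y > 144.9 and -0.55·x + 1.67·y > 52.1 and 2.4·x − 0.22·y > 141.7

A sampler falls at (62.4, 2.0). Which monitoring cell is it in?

L

1.88·62.4 + 1.1·2.0 = 119.512, which is < 144.9
-0.55·62.4 + 1.67·2.0 = -30.980, which is < 52.1
2.4·62.4 − 0.22·2.0 = 149.320, which is > 141.7
This sign pattern matches L.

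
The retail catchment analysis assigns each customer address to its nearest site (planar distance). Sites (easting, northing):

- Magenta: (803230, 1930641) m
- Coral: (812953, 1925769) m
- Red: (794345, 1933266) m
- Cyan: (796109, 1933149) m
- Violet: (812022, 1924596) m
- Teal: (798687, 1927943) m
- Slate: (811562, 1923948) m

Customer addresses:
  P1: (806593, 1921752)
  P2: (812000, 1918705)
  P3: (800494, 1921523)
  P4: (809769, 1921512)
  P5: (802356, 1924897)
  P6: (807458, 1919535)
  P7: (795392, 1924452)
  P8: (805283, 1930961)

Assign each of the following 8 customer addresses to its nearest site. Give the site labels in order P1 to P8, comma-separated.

P1 → Slate (d²=29513377.00)
P2 → Slate (d²=27680893.00)
P3 → Teal (d²=44481649.00)
P4 → Slate (d²=9148945.00)
P5 → Teal (d²=22739677.00)
P6 → Slate (d²=36317385.00)
P7 → Teal (d²=23044106.00)
P8 → Magenta (d²=4317209.00)

Slate, Slate, Teal, Slate, Teal, Slate, Teal, Magenta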